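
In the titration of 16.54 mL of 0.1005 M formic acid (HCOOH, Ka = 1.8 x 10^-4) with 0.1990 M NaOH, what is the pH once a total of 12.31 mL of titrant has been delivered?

12.44

n(acid) = 0.1005 x 0.01654 = 0.001662 mol; n(NaOH) added = 0.1990 x 0.01231 = 0.002450 mol.
Base is in excess by 0.002450 - 0.001662 = 0.0007874 mol in a total volume of 0.02885 L.
[OH^-] = 0.0007874/0.02885 = 0.02729 M, so pOH = 1.56 and pH = 14.00 - 1.56 = 12.44.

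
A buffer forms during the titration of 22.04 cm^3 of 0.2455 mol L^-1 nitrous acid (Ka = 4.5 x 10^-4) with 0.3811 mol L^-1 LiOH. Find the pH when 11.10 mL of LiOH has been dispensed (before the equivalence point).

3.90

Initial n(HNO2) = 0.2455 x 0.02204 = 0.005411 mol.
n(LiOH) added = 0.3811 x 0.01110 = 0.004230 mol, converting that many moles of HNO2 to NO2-.
Remaining n(HNO2) = 0.001181 mol; n(NO2-) = 0.004230 mol.
By Henderson-Hasselbalch, pH = pKa + log([A^-]/[HA]) = 3.35 + log(0.004230/0.001181) = 3.35 + (+0.55) = 3.90.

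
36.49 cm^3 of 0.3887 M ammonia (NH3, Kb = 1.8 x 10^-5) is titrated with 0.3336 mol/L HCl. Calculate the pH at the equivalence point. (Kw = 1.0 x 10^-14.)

5.00

n(NH3) = 0.3887 x 0.03649 = 0.01418 mol; V(HCl) at equivalence = 0.01418/0.3336 = 0.04252 L.
At equivalence the base is fully converted to NH4+; total volume = 0.07901 L, so [NH4+] = 0.01418/0.07901 = 0.1795 M.
Ka(NH4+) = Kw/Kb = 1.0e-14 / 1.8 x 10^-5 = 5.56e-10.
[H^+] = sqrt(Ka x [NH4+]) = sqrt(5.56e-10 x 0.1795) = 9.99e-6 M.
pH = -log(9.99e-6) = 5.00.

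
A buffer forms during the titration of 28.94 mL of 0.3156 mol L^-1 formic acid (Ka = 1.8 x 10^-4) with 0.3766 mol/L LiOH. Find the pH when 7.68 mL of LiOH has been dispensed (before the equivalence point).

Initial n(HCOOH) = 0.3156 x 0.02894 = 0.009133 mol.
n(LiOH) added = 0.3766 x 0.007680 = 0.002892 mol, converting that many moles of HCOOH to HCOO-.
Remaining n(HCOOH) = 0.006241 mol; n(HCOO-) = 0.002892 mol.
By Henderson-Hasselbalch, pH = pKa + log([A^-]/[HA]) = 3.74 + log(0.002892/0.006241) = 3.74 + (-0.33) = 3.41.

3.41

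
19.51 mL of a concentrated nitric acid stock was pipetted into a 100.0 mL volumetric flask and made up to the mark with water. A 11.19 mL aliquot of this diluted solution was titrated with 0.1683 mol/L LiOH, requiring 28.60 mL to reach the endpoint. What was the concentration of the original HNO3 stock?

2.20 M

n(LiOH) = 0.1683 x 0.02860 = 0.004813 mol.
n(HNO3) in the aliquot = 0.004813 mol.
[diluted HNO3] = 0.004813 / 0.01119 = 0.4302 M.
Dilution factor = 100.0/19.51 = 5.126, so [stock] = 0.4302 x 5.126 = 2.20 M.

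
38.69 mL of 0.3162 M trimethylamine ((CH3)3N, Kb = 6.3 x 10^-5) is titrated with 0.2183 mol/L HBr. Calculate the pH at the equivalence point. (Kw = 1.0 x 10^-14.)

n((CH3)3N) = 0.3162 x 0.03869 = 0.01223 mol; V(HBr) at equivalence = 0.01223/0.2183 = 0.05604 L.
At equivalence the base is fully converted to (CH3)3NH+; total volume = 0.09473 L, so [(CH3)3NH+] = 0.01223/0.09473 = 0.1291 M.
Ka((CH3)3NH+) = Kw/Kb = 1.0e-14 / 6.3 x 10^-5 = 1.59e-10.
[H^+] = sqrt(Ka x [(CH3)3NH+]) = sqrt(1.59e-10 x 0.1291) = 4.53e-6 M.
pH = -log(4.53e-6) = 5.34.

5.34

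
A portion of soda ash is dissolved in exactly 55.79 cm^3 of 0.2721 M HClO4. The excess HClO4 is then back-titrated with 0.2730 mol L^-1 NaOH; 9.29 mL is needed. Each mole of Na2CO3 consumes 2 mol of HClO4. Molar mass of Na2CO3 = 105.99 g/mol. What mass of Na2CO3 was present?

Total n(HClO4) added = 0.2721 x 0.05579 = 0.01518 mol.
n(NaOH) used = 0.2730 x 0.009290 = 0.002536 mol, which equals the excess n(HClO4).
So n(HClO4) consumed by the sample = 0.01518 - 0.002536 = 0.01264 mol.
n(Na2CO3) = 0.01264 / 2 = 0.006322 mol.
mass = 0.006322 mol x 105.99 g/mol = 0.670 g.

0.670 g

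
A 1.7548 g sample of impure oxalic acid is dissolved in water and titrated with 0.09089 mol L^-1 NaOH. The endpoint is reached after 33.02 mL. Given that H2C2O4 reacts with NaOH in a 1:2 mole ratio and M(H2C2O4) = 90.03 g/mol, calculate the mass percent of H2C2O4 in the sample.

n(NaOH) = 0.09089 x 0.03302 = 0.003001 mol.
n(H2C2O4) = 0.003001 / 2 = 0.001501 mol.
mass of H2C2O4 = 0.001501 x 90.03 = 0.1351 g.
% purity = 0.1351 / 1.7548 x 100 = 7.70%.

7.70%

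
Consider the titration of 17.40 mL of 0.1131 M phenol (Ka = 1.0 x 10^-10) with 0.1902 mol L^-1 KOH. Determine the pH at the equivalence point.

n(C6H5OH) = 0.1131 x 0.01740 = 0.001968 mol; V(KOH) at equivalence = 0.001968/0.1902 = 0.01035 L.
At equivalence all the acid is converted to C6H5O-; total volume = 0.01740 + 0.01035 = 0.02775 L, so [C6H5O-] = 0.001968/0.02775 = 0.07093 M.
Kb = Kw/Ka = 1.0e-14 / 1.0 x 10^-10 = 0.000100.
[OH^-] = sqrt(Kb x [C6H5O-]) = sqrt(0.000100 x 0.07093) = 0.00266 M.
pOH = 2.57, so pH = 14.00 - 2.57 = 11.43.

11.43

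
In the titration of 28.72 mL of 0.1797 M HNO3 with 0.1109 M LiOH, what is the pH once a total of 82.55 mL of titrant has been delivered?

12.56

n(acid) = 0.1797 x 0.02872 = 0.005161 mol; n(LiOH) added = 0.1109 x 0.08255 = 0.009155 mol.
Base is in excess by 0.009155 - 0.005161 = 0.003994 mol in a total volume of 0.1113 L.
[OH^-] = 0.003994/0.1113 = 0.03589 M, so pOH = 1.44 and pH = 14.00 - 1.44 = 12.56.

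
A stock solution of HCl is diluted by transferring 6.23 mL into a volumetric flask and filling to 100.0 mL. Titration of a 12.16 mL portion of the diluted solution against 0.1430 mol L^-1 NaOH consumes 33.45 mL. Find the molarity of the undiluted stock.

6.31 M

n(NaOH) = 0.1430 x 0.03345 = 0.004783 mol.
n(HCl) in the aliquot = 0.004783 mol.
[diluted HCl] = 0.004783 / 0.01216 = 0.3934 M.
Dilution factor = 100.0/6.230 = 16.05, so [stock] = 0.3934 x 16.05 = 6.31 M.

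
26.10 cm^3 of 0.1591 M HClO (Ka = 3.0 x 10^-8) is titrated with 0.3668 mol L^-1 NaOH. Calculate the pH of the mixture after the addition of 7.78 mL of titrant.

Initial n(HClO) = 0.1591 x 0.02610 = 0.004153 mol.
n(NaOH) added = 0.3668 x 0.007780 = 0.002854 mol, converting that many moles of HClO to ClO-.
Remaining n(HClO) = 0.001299 mol; n(ClO-) = 0.002854 mol.
By Henderson-Hasselbalch, pH = pKa + log([A^-]/[HA]) = 7.52 + log(0.002854/0.001299) = 7.52 + (+0.34) = 7.86.

7.86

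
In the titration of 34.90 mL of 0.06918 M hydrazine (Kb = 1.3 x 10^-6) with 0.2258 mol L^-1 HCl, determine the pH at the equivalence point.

4.70

n(N2H4) = 0.06918 x 0.03490 = 0.002414 mol; V(HCl) at equivalence = 0.002414/0.2258 = 0.01069 L.
At equivalence the base is fully converted to N2H5+; total volume = 0.04559 L, so [N2H5+] = 0.002414/0.04559 = 0.05296 M.
Ka(N2H5+) = Kw/Kb = 1.0e-14 / 1.3 x 10^-6 = 7.69e-9.
[H^+] = sqrt(Ka x [N2H5+]) = sqrt(7.69e-9 x 0.05296) = 2.02e-5 M.
pH = -log(2.02e-5) = 4.70.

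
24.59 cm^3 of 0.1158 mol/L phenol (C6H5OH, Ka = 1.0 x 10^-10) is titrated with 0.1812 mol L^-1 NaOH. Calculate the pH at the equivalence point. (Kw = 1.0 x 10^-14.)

n(C6H5OH) = 0.1158 x 0.02459 = 0.002848 mol; V(NaOH) at equivalence = 0.002848/0.1812 = 0.01571 L.
At equivalence all the acid is converted to C6H5O-; total volume = 0.02459 + 0.01571 = 0.04030 L, so [C6H5O-] = 0.002848/0.04030 = 0.07065 M.
Kb = Kw/Ka = 1.0e-14 / 1.0 x 10^-10 = 0.000100.
[OH^-] = sqrt(Kb x [C6H5O-]) = sqrt(0.000100 x 0.07065) = 0.00266 M.
pOH = 2.58, so pH = 14.00 - 2.58 = 11.42.

11.42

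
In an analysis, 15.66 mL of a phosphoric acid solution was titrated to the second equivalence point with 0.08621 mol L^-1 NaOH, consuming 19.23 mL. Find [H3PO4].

n(NaOH) = 0.08621 x 0.01923 = 0.001658 mol.
At the second equivalence point, 2 mol OH^- react per mol H3PO4, so n(H3PO4) = 0.001658 / 2 = 0.0008289 mol.
[H3PO4] = 0.0008289 / 0.01566 L = 0.0529 M.

0.0529 M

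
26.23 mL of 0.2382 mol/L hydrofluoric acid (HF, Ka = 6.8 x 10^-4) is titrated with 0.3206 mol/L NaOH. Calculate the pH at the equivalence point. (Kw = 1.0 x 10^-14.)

n(HF) = 0.2382 x 0.02623 = 0.006248 mol; V(NaOH) at equivalence = 0.006248/0.3206 = 0.01949 L.
At equivalence all the acid is converted to F-; total volume = 0.02623 + 0.01949 = 0.04572 L, so [F-] = 0.006248/0.04572 = 0.1367 M.
Kb = Kw/Ka = 1.0e-14 / 6.8 x 10^-4 = 1.47e-11.
[OH^-] = sqrt(Kb x [F-]) = sqrt(1.47e-11 x 0.1367) = 1.42e-6 M.
pOH = 5.85, so pH = 14.00 - 5.85 = 8.15.

8.15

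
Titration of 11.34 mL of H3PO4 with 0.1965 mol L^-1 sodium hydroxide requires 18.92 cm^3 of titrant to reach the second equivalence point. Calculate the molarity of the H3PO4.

0.164 M

n(NaOH) = 0.1965 x 0.01892 = 0.003718 mol.
At the second equivalence point, 2 mol OH^- react per mol H3PO4, so n(H3PO4) = 0.003718 / 2 = 0.001859 mol.
[H3PO4] = 0.001859 / 0.01134 L = 0.164 M.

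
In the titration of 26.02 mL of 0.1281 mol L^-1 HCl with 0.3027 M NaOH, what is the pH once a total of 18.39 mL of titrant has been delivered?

n(acid) = 0.1281 x 0.02602 = 0.003333 mol; n(NaOH) added = 0.3027 x 0.01839 = 0.005567 mol.
Base is in excess by 0.005567 - 0.003333 = 0.002233 mol in a total volume of 0.04441 L.
[OH^-] = 0.002233/0.04441 = 0.05029 M, so pOH = 1.30 and pH = 14.00 - 1.30 = 12.70.

12.70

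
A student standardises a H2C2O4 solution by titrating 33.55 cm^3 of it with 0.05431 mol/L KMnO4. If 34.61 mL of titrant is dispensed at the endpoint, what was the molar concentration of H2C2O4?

n(KMnO4) = 0.05431 x 0.03461 = 0.001880 mol.
From the balanced equation, 2 mol KMnO4 reacts with 5 mol H2C2O4, so n(H2C2O4) = 0.001880 x 5/2 = 0.004699 mol.
[H2C2O4] = 0.004699 / 0.03355 L = 0.140 M.

0.140 M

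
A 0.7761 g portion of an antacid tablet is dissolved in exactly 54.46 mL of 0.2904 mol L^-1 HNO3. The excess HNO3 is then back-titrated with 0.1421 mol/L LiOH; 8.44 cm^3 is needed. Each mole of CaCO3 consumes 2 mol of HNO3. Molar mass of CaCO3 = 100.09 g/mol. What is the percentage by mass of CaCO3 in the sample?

Total n(HNO3) added = 0.2904 x 0.05446 = 0.01582 mol.
n(LiOH) used = 0.1421 x 0.008440 = 0.001199 mol, which equals the excess n(HNO3).
So n(HNO3) consumed by the sample = 0.01582 - 0.001199 = 0.01462 mol.
n(CaCO3) = 0.01462 / 2 = 0.007308 mol.
mass CaCO3 = 0.007308 x 100.09 = 0.7315 g, so %CaCO3 = 0.7315/0.7761 x 100 = 94.2%.

94.2%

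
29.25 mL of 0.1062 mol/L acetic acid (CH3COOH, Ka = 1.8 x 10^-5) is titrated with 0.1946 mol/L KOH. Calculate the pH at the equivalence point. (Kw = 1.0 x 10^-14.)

8.79

n(CH3COOH) = 0.1062 x 0.02925 = 0.003106 mol; V(KOH) at equivalence = 0.003106/0.1946 = 0.01596 L.
At equivalence all the acid is converted to CH3COO-; total volume = 0.02925 + 0.01596 = 0.04521 L, so [CH3COO-] = 0.003106/0.04521 = 0.06871 M.
Kb = Kw/Ka = 1.0e-14 / 1.8 x 10^-5 = 5.56e-10.
[OH^-] = sqrt(Kb x [CH3COO-]) = sqrt(5.56e-10 x 0.06871) = 6.18e-6 M.
pOH = 5.21, so pH = 14.00 - 5.21 = 8.79.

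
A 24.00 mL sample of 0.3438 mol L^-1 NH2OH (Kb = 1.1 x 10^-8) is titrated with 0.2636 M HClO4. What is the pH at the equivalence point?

3.43

n(NH2OH) = 0.3438 x 0.02400 = 0.008251 mol; V(HClO4) at equivalence = 0.008251/0.2636 = 0.03130 L.
At equivalence the base is fully converted to NH3OH+; total volume = 0.05530 L, so [NH3OH+] = 0.008251/0.05530 = 0.1492 M.
Ka(NH3OH+) = Kw/Kb = 1.0e-14 / 1.1 x 10^-8 = 9.09e-7.
[H^+] = sqrt(Ka x [NH3OH+]) = sqrt(9.09e-7 x 0.1492) = 0.000368 M.
pH = -log(0.000368) = 3.43.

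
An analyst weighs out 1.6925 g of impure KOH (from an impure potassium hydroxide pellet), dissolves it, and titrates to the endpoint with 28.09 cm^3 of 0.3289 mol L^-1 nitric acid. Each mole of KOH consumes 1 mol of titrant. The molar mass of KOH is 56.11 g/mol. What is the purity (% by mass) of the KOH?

n(HNO3) = 0.3289 x 0.02809 = 0.009239 mol.
n(KOH) = 0.009239 / 1 = 0.009239 mol.
mass of KOH = 0.009239 x 56.11 = 0.5184 g.
% purity = 0.5184 / 1.6925 x 100 = 30.6%.

30.6%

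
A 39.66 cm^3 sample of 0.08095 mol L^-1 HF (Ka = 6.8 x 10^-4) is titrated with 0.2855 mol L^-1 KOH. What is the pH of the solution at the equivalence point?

7.98

n(HF) = 0.08095 x 0.03966 = 0.003210 mol; V(KOH) at equivalence = 0.003210/0.2855 = 0.01125 L.
At equivalence all the acid is converted to F-; total volume = 0.03966 + 0.01125 = 0.05091 L, so [F-] = 0.003210/0.05091 = 0.06307 M.
Kb = Kw/Ka = 1.0e-14 / 6.8 x 10^-4 = 1.47e-11.
[OH^-] = sqrt(Kb x [F-]) = sqrt(1.47e-11 x 0.06307) = 9.63e-7 M.
pOH = 6.02, so pH = 14.00 - 6.02 = 7.98.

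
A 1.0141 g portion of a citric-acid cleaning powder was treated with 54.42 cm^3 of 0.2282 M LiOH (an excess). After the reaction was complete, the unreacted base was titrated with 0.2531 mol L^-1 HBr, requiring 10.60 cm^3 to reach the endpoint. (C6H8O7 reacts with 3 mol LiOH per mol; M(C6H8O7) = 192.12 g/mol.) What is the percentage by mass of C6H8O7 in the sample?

61.5%

Total n(LiOH) added = 0.2282 x 0.05442 = 0.01242 mol.
n(HBr) used = 0.2531 x 0.01060 = 0.002683 mol, which equals the excess n(LiOH).
So n(LiOH) consumed by the sample = 0.01242 - 0.002683 = 0.009736 mol.
n(C6H8O7) = 0.009736 / 3 = 0.003245 mol.
mass C6H8O7 = 0.003245 x 192.12 = 0.6235 g, so %C6H8O7 = 0.6235/1.0141 x 100 = 61.5%.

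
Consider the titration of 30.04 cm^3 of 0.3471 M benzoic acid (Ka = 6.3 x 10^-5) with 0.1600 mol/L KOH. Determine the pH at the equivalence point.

n(C6H5COOH) = 0.3471 x 0.03004 = 0.01043 mol; V(KOH) at equivalence = 0.01043/0.1600 = 0.06517 L.
At equivalence all the acid is converted to C6H5COO-; total volume = 0.03004 + 0.06517 = 0.09521 L, so [C6H5COO-] = 0.01043/0.09521 = 0.1095 M.
Kb = Kw/Ka = 1.0e-14 / 6.3 x 10^-5 = 1.59e-10.
[OH^-] = sqrt(Kb x [C6H5COO-]) = sqrt(1.59e-10 x 0.1095) = 4.17e-6 M.
pOH = 5.38, so pH = 14.00 - 5.38 = 8.62.

8.62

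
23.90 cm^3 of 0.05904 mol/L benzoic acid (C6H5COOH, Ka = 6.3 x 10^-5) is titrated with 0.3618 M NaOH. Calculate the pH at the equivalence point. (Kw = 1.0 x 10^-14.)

8.45

n(C6H5COOH) = 0.05904 x 0.02390 = 0.001411 mol; V(NaOH) at equivalence = 0.001411/0.3618 = 0.003900 L.
At equivalence all the acid is converted to C6H5COO-; total volume = 0.02390 + 0.003900 = 0.02780 L, so [C6H5COO-] = 0.001411/0.02780 = 0.05076 M.
Kb = Kw/Ka = 1.0e-14 / 6.3 x 10^-5 = 1.59e-10.
[OH^-] = sqrt(Kb x [C6H5COO-]) = sqrt(1.59e-10 x 0.05076) = 2.84e-6 M.
pOH = 5.55, so pH = 14.00 - 5.55 = 8.45.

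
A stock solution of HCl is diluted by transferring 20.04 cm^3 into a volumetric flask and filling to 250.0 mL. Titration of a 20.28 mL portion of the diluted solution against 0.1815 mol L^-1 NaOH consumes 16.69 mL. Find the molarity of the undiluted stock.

n(NaOH) = 0.1815 x 0.01669 = 0.003029 mol.
n(HCl) in the aliquot = 0.003029 mol.
[diluted HCl] = 0.003029 / 0.02028 = 0.1494 M.
Dilution factor = 250.0/20.04 = 12.48, so [stock] = 0.1494 x 12.48 = 1.86 M.

1.86 M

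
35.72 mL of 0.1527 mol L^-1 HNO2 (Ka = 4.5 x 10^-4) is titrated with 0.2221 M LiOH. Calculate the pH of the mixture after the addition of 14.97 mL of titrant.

Initial n(HNO2) = 0.1527 x 0.03572 = 0.005454 mol.
n(LiOH) added = 0.2221 x 0.01497 = 0.003325 mol, converting that many moles of HNO2 to NO2-.
Remaining n(HNO2) = 0.002130 mol; n(NO2-) = 0.003325 mol.
By Henderson-Hasselbalch, pH = pKa + log([A^-]/[HA]) = 3.35 + log(0.003325/0.002130) = 3.35 + (+0.19) = 3.54.

3.54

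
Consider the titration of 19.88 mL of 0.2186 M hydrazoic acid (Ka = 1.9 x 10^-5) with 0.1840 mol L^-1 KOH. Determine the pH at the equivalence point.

8.86

n(HN3) = 0.2186 x 0.01988 = 0.004346 mol; V(KOH) at equivalence = 0.004346/0.1840 = 0.02362 L.
At equivalence all the acid is converted to N3-; total volume = 0.01988 + 0.02362 = 0.04350 L, so [N3-] = 0.004346/0.04350 = 0.09991 M.
Kb = Kw/Ka = 1.0e-14 / 1.9 x 10^-5 = 5.26e-10.
[OH^-] = sqrt(Kb x [N3-]) = sqrt(5.26e-10 x 0.09991) = 7.25e-6 M.
pOH = 5.14, so pH = 14.00 - 5.14 = 8.86.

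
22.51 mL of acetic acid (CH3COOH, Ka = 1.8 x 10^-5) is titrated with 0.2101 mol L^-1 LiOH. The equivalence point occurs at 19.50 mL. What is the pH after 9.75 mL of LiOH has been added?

4.74

9.75 mL is exactly half the equivalence volume (19.50/2), i.e. the half-equivalence point.
There, n(HA) = n(A^-), so pH = pKa = -log(1.8 x 10^-5) = 4.74.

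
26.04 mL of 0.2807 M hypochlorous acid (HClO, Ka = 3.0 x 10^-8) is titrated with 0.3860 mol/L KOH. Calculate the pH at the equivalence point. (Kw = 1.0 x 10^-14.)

n(HClO) = 0.2807 x 0.02604 = 0.007309 mol; V(KOH) at equivalence = 0.007309/0.3860 = 0.01894 L.
At equivalence all the acid is converted to ClO-; total volume = 0.02604 + 0.01894 = 0.04498 L, so [ClO-] = 0.007309/0.04498 = 0.1625 M.
Kb = Kw/Ka = 1.0e-14 / 3.0 x 10^-8 = 3.33e-7.
[OH^-] = sqrt(Kb x [ClO-]) = sqrt(3.33e-7 x 0.1625) = 0.000233 M.
pOH = 3.63, so pH = 14.00 - 3.63 = 10.37.

10.37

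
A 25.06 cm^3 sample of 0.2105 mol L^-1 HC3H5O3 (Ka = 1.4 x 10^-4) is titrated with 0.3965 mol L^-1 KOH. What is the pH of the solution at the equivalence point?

n(HC3H5O3) = 0.2105 x 0.02506 = 0.005275 mol; V(KOH) at equivalence = 0.005275/0.3965 = 0.01330 L.
At equivalence all the acid is converted to C3H5O3-; total volume = 0.02506 + 0.01330 = 0.03836 L, so [C3H5O3-] = 0.005275/0.03836 = 0.1375 M.
Kb = Kw/Ka = 1.0e-14 / 1.4 x 10^-4 = 7.14e-11.
[OH^-] = sqrt(Kb x [C3H5O3-]) = sqrt(7.14e-11 x 0.1375) = 3.13e-6 M.
pOH = 5.50, so pH = 14.00 - 5.50 = 8.50.

8.50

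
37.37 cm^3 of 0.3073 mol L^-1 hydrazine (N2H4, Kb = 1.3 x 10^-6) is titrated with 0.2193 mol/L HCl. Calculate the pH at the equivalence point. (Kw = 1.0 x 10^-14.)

4.50

n(N2H4) = 0.3073 x 0.03737 = 0.01148 mol; V(HCl) at equivalence = 0.01148/0.2193 = 0.05237 L.
At equivalence the base is fully converted to N2H5+; total volume = 0.08974 L, so [N2H5+] = 0.01148/0.08974 = 0.1280 M.
Ka(N2H5+) = Kw/Kb = 1.0e-14 / 1.3 x 10^-6 = 7.69e-9.
[H^+] = sqrt(Ka x [N2H5+]) = sqrt(7.69e-9 x 0.1280) = 3.14e-5 M.
pH = -log(3.14e-5) = 4.50.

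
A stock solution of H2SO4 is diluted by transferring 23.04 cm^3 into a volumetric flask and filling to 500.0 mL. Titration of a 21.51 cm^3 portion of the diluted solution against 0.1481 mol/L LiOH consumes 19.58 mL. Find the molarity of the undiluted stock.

1.46 M

n(LiOH) = 0.1481 x 0.01958 = 0.002900 mol.
n(H2SO4) in the aliquot = 0.002900 x 1/2 = 0.001450 mol.
[diluted H2SO4] = 0.001450 / 0.02151 = 0.06741 M.
Dilution factor = 500.0/23.04 = 21.70, so [stock] = 0.06741 x 21.70 = 1.46 M.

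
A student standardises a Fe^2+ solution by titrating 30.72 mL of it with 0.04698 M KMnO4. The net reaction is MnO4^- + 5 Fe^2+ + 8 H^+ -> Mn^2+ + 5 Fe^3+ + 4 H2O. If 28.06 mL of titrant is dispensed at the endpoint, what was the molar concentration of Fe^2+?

0.215 M

n(KMnO4) = 0.04698 x 0.02806 = 0.001318 mol.
From the balanced equation, 1 mol KMnO4 reacts with 5 mol Fe^2+, so n(Fe^2+) = 0.001318 x 5/1 = 0.006591 mol.
[Fe^2+] = 0.006591 / 0.03072 L = 0.215 M.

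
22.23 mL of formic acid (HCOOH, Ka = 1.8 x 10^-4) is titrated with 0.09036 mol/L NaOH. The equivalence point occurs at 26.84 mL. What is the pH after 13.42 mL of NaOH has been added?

3.74

13.42 mL is exactly half the equivalence volume (26.84/2), i.e. the half-equivalence point.
There, n(HA) = n(A^-), so pH = pKa = -log(1.8 x 10^-4) = 3.74.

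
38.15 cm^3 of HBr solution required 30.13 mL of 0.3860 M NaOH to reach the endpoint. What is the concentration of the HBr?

n(NaOH) delivered = 0.3860 x 0.03013 = 0.01163 mol.
For a 1:1 reaction, n(HBr) = 0.01163 mol.
[HBr] = 0.01163 mol / 0.03815 L = 0.305 M.

0.305 M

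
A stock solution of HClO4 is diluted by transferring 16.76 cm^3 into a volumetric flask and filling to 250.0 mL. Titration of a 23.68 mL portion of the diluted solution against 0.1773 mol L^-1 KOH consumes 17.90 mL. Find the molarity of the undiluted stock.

n(KOH) = 0.1773 x 0.01790 = 0.003174 mol.
n(HClO4) in the aliquot = 0.003174 mol.
[diluted HClO4] = 0.003174 / 0.02368 = 0.1340 M.
Dilution factor = 250.0/16.76 = 14.92, so [stock] = 0.1340 x 14.92 = 2.00 M.

2.00 M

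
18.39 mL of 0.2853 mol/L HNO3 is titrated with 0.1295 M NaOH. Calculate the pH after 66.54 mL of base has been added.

12.60

n(acid) = 0.2853 x 0.01839 = 0.005247 mol; n(NaOH) added = 0.1295 x 0.06654 = 0.008617 mol.
Base is in excess by 0.008617 - 0.005247 = 0.003370 mol in a total volume of 0.08493 L.
[OH^-] = 0.003370/0.08493 = 0.03968 M, so pOH = 1.40 and pH = 14.00 - 1.40 = 12.60.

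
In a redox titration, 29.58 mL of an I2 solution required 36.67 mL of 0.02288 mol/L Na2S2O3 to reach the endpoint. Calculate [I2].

n(Na2S2O3) = 0.02288 x 0.03667 = 0.0008390 mol.
From the balanced equation, 2 mol Na2S2O3 reacts with 1 mol I2, so n(I2) = 0.0008390 x 1/2 = 0.0004195 mol.
[I2] = 0.0004195 / 0.02958 L = 0.0142 M.

0.0142 M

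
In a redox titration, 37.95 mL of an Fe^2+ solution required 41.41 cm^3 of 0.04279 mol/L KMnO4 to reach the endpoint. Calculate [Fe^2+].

n(KMnO4) = 0.04279 x 0.04141 = 0.001772 mol.
From the balanced equation, 1 mol KMnO4 reacts with 5 mol Fe^2+, so n(Fe^2+) = 0.001772 x 5/1 = 0.008860 mol.
[Fe^2+] = 0.008860 / 0.03795 L = 0.233 M.

0.233 M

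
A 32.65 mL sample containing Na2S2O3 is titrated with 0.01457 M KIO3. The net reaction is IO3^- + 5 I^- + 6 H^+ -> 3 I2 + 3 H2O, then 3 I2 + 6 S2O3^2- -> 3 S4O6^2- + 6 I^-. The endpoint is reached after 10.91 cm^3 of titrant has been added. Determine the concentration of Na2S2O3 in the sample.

0.0292 M

n(KIO3) = 0.01457 x 0.01091 = 0.0001590 mol.
From the balanced equation, 1 mol KIO3 reacts with 6 mol Na2S2O3, so n(Na2S2O3) = 0.0001590 x 6/1 = 0.0009538 mol.
[Na2S2O3] = 0.0009538 / 0.03265 L = 0.0292 M.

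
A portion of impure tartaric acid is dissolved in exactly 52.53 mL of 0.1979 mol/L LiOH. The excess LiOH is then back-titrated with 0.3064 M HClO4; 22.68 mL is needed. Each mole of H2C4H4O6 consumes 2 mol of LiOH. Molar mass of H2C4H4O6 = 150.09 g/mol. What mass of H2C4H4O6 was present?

0.259 g

Total n(LiOH) added = 0.1979 x 0.05253 = 0.01040 mol.
n(HClO4) used = 0.3064 x 0.02268 = 0.006949 mol, which equals the excess n(LiOH).
So n(LiOH) consumed by the sample = 0.01040 - 0.006949 = 0.003447 mol.
n(H2C4H4O6) = 0.003447 / 2 = 0.001723 mol.
mass = 0.001723 mol x 150.09 g/mol = 0.259 g.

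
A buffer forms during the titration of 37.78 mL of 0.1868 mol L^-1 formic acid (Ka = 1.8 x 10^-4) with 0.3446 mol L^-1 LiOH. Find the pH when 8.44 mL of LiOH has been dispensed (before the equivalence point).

3.59

Initial n(HCOOH) = 0.1868 x 0.03778 = 0.007057 mol.
n(LiOH) added = 0.3446 x 0.008440 = 0.002908 mol, converting that many moles of HCOOH to HCOO-.
Remaining n(HCOOH) = 0.004149 mol; n(HCOO-) = 0.002908 mol.
By Henderson-Hasselbalch, pH = pKa + log([A^-]/[HA]) = 3.74 + log(0.002908/0.004149) = 3.74 + (-0.15) = 3.59.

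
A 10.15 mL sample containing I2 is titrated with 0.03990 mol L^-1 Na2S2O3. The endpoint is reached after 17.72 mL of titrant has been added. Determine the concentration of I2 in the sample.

0.0348 M

n(Na2S2O3) = 0.03990 x 0.01772 = 0.0007070 mol.
From the balanced equation, 2 mol Na2S2O3 reacts with 1 mol I2, so n(I2) = 0.0007070 x 1/2 = 0.0003535 mol.
[I2] = 0.0003535 / 0.01015 L = 0.0348 M.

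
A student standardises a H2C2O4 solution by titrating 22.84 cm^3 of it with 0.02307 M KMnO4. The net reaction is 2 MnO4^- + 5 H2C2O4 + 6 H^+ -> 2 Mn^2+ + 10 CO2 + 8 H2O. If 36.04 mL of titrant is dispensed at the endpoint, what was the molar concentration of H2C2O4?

n(KMnO4) = 0.02307 x 0.03604 = 0.0008314 mol.
From the balanced equation, 2 mol KMnO4 reacts with 5 mol H2C2O4, so n(H2C2O4) = 0.0008314 x 5/2 = 0.002079 mol.
[H2C2O4] = 0.002079 / 0.02284 L = 0.0910 M.

0.0910 M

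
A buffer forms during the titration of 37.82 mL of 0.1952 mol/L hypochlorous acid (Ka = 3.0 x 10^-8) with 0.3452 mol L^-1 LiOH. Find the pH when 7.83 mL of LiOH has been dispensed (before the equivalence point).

Initial n(HClO) = 0.1952 x 0.03782 = 0.007382 mol.
n(LiOH) added = 0.3452 x 0.007830 = 0.002703 mol, converting that many moles of HClO to ClO-.
Remaining n(HClO) = 0.004680 mol; n(ClO-) = 0.002703 mol.
By Henderson-Hasselbalch, pH = pKa + log([A^-]/[HA]) = 7.52 + log(0.002703/0.004680) = 7.52 + (-0.24) = 7.28.

7.28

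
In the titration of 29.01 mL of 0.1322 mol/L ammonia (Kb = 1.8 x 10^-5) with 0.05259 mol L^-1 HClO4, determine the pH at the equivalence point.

n(NH3) = 0.1322 x 0.02901 = 0.003835 mol; V(HClO4) at equivalence = 0.003835/0.05259 = 0.07292 L.
At equivalence the base is fully converted to NH4+; total volume = 0.1019 L, so [NH4+] = 0.003835/0.1019 = 0.03762 M.
Ka(NH4+) = Kw/Kb = 1.0e-14 / 1.8 x 10^-5 = 5.56e-10.
[H^+] = sqrt(Ka x [NH4+]) = sqrt(5.56e-10 x 0.03762) = 4.57e-6 M.
pH = -log(4.57e-6) = 5.34.

5.34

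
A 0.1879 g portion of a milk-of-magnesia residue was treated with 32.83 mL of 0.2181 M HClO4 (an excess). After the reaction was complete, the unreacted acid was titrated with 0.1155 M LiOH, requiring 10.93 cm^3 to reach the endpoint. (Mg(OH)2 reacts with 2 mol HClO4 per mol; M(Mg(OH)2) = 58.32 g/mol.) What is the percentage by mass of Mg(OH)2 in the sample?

Total n(HClO4) added = 0.2181 x 0.03283 = 0.007160 mol.
n(LiOH) used = 0.1155 x 0.01093 = 0.001262 mol, which equals the excess n(HClO4).
So n(HClO4) consumed by the sample = 0.007160 - 0.001262 = 0.005898 mol.
n(Mg(OH)2) = 0.005898 / 2 = 0.002949 mol.
mass Mg(OH)2 = 0.002949 x 58.32 = 0.1720 g, so %Mg(OH)2 = 0.1720/0.1879 x 100 = 91.5%.

91.5%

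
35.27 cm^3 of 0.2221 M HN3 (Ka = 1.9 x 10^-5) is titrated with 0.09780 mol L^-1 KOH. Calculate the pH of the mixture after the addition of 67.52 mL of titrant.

Initial n(HN3) = 0.2221 x 0.03527 = 0.007833 mol.
n(KOH) added = 0.09780 x 0.06752 = 0.006603 mol, converting that many moles of HN3 to N3-.
Remaining n(HN3) = 0.001230 mol; n(N3-) = 0.006603 mol.
By Henderson-Hasselbalch, pH = pKa + log([A^-]/[HA]) = 4.72 + log(0.006603/0.001230) = 4.72 + (+0.73) = 5.45.

5.45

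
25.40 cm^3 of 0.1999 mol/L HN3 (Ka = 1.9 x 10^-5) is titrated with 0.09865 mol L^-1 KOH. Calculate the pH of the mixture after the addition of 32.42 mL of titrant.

Initial n(HN3) = 0.1999 x 0.02540 = 0.005077 mol.
n(KOH) added = 0.09865 x 0.03242 = 0.003198 mol, converting that many moles of HN3 to N3-.
Remaining n(HN3) = 0.001879 mol; n(N3-) = 0.003198 mol.
By Henderson-Hasselbalch, pH = pKa + log([A^-]/[HA]) = 4.72 + log(0.003198/0.001879) = 4.72 + (+0.23) = 4.95.

4.95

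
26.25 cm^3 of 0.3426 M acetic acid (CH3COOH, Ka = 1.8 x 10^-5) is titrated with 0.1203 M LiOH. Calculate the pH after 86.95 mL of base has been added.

n(acid) = 0.3426 x 0.02625 = 0.008993 mol; n(LiOH) added = 0.1203 x 0.08695 = 0.01046 mol.
Base is in excess by 0.01046 - 0.008993 = 0.001467 mol in a total volume of 0.1132 L.
[OH^-] = 0.001467/0.1132 = 0.01296 M, so pOH = 1.89 and pH = 14.00 - 1.89 = 12.11.

12.11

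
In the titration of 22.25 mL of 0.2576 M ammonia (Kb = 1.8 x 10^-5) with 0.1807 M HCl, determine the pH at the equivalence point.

n(NH3) = 0.2576 x 0.02225 = 0.005732 mol; V(HCl) at equivalence = 0.005732/0.1807 = 0.03172 L.
At equivalence the base is fully converted to NH4+; total volume = 0.05397 L, so [NH4+] = 0.005732/0.05397 = 0.1062 M.
Ka(NH4+) = Kw/Kb = 1.0e-14 / 1.8 x 10^-5 = 5.56e-10.
[H^+] = sqrt(Ka x [NH4+]) = sqrt(5.56e-10 x 0.1062) = 7.68e-6 M.
pH = -log(7.68e-6) = 5.11.

5.11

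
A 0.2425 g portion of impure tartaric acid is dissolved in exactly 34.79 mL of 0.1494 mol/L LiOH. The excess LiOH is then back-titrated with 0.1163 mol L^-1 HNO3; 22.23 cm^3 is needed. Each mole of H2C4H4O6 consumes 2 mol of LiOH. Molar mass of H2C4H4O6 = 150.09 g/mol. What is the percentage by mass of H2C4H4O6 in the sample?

Total n(LiOH) added = 0.1494 x 0.03479 = 0.005198 mol.
n(HNO3) used = 0.1163 x 0.02223 = 0.002585 mol, which equals the excess n(LiOH).
So n(LiOH) consumed by the sample = 0.005198 - 0.002585 = 0.002612 mol.
n(H2C4H4O6) = 0.002612 / 2 = 0.001306 mol.
mass H2C4H4O6 = 0.001306 x 150.09 = 0.1960 g, so %H2C4H4O6 = 0.1960/0.2425 x 100 = 80.8%.

80.8%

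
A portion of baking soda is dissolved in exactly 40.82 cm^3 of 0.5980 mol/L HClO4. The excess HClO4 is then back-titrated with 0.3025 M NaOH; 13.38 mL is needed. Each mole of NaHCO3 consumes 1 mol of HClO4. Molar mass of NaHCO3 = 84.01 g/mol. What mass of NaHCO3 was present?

Total n(HClO4) added = 0.5980 x 0.04082 = 0.02441 mol.
n(NaOH) used = 0.3025 x 0.01338 = 0.004047 mol, which equals the excess n(HClO4).
So n(HClO4) consumed by the sample = 0.02441 - 0.004047 = 0.02036 mol.
n(NaHCO3) = 0.02036 / 1 = 0.02036 mol.
mass = 0.02036 mol x 84.01 g/mol = 1.71 g.

1.71 g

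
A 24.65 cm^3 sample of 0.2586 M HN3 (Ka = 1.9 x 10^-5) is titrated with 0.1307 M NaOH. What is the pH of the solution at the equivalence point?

n(HN3) = 0.2586 x 0.02465 = 0.006374 mol; V(NaOH) at equivalence = 0.006374/0.1307 = 0.04877 L.
At equivalence all the acid is converted to N3-; total volume = 0.02465 + 0.04877 = 0.07342 L, so [N3-] = 0.006374/0.07342 = 0.08682 M.
Kb = Kw/Ka = 1.0e-14 / 1.9 x 10^-5 = 5.26e-10.
[OH^-] = sqrt(Kb x [N3-]) = sqrt(5.26e-10 x 0.08682) = 6.76e-6 M.
pOH = 5.17, so pH = 14.00 - 5.17 = 8.83.

8.83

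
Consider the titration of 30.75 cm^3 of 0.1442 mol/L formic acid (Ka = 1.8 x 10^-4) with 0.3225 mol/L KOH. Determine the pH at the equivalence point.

n(HCOOH) = 0.1442 x 0.03075 = 0.004434 mol; V(KOH) at equivalence = 0.004434/0.3225 = 0.01375 L.
At equivalence all the acid is converted to HCOO-; total volume = 0.03075 + 0.01375 = 0.04450 L, so [HCOO-] = 0.004434/0.04450 = 0.09965 M.
Kb = Kw/Ka = 1.0e-14 / 1.8 x 10^-4 = 5.56e-11.
[OH^-] = sqrt(Kb x [HCOO-]) = sqrt(5.56e-11 x 0.09965) = 2.35e-6 M.
pOH = 5.63, so pH = 14.00 - 5.63 = 8.37.

8.37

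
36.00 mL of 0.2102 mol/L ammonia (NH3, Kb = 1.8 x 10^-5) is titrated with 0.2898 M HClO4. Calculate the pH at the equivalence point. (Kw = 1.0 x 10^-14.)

5.08

n(NH3) = 0.2102 x 0.03600 = 0.007567 mol; V(HClO4) at equivalence = 0.007567/0.2898 = 0.02611 L.
At equivalence the base is fully converted to NH4+; total volume = 0.06211 L, so [NH4+] = 0.007567/0.06211 = 0.1218 M.
Ka(NH4+) = Kw/Kb = 1.0e-14 / 1.8 x 10^-5 = 5.56e-10.
[H^+] = sqrt(Ka x [NH4+]) = sqrt(5.56e-10 x 0.1218) = 8.23e-6 M.
pH = -log(8.23e-6) = 5.08.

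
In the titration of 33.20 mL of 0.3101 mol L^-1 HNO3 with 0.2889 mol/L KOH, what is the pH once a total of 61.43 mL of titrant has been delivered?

12.90

n(acid) = 0.3101 x 0.03320 = 0.01030 mol; n(KOH) added = 0.2889 x 0.06143 = 0.01775 mol.
Base is in excess by 0.01775 - 0.01030 = 0.007452 mol in a total volume of 0.09463 L.
[OH^-] = 0.007452/0.09463 = 0.07875 M, so pOH = 1.10 and pH = 14.00 - 1.10 = 12.90.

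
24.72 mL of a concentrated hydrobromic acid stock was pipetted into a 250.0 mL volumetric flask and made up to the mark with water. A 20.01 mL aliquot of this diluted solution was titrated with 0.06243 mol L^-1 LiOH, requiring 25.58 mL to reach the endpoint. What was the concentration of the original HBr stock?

n(LiOH) = 0.06243 x 0.02558 = 0.001597 mol.
n(HBr) in the aliquot = 0.001597 mol.
[diluted HBr] = 0.001597 / 0.02001 = 0.07981 M.
Dilution factor = 250.0/24.72 = 10.11, so [stock] = 0.07981 x 10.11 = 0.807 M.

0.807 M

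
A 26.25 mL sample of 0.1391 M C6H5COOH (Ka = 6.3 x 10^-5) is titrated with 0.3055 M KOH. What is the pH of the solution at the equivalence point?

n(C6H5COOH) = 0.1391 x 0.02625 = 0.003651 mol; V(KOH) at equivalence = 0.003651/0.3055 = 0.01195 L.
At equivalence all the acid is converted to C6H5COO-; total volume = 0.02625 + 0.01195 = 0.03820 L, so [C6H5COO-] = 0.003651/0.03820 = 0.09558 M.
Kb = Kw/Ka = 1.0e-14 / 6.3 x 10^-5 = 1.59e-10.
[OH^-] = sqrt(Kb x [C6H5COO-]) = sqrt(1.59e-10 x 0.09558) = 3.90e-6 M.
pOH = 5.41, so pH = 14.00 - 5.41 = 8.59.

8.59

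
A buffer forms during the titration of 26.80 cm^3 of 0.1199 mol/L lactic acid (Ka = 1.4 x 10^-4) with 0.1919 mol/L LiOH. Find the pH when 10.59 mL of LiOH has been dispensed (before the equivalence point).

Initial n(HC3H5O3) = 0.1199 x 0.02680 = 0.003213 mol.
n(LiOH) added = 0.1919 x 0.01059 = 0.002032 mol, converting that many moles of HC3H5O3 to C3H5O3-.
Remaining n(HC3H5O3) = 0.001181 mol; n(C3H5O3-) = 0.002032 mol.
By Henderson-Hasselbalch, pH = pKa + log([A^-]/[HA]) = 3.85 + log(0.002032/0.001181) = 3.85 + (+0.24) = 4.09.

4.09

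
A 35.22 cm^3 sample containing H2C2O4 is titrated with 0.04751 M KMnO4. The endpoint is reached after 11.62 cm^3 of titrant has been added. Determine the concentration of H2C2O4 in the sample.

n(KMnO4) = 0.04751 x 0.01162 = 0.0005521 mol.
From the balanced equation, 2 mol KMnO4 reacts with 5 mol H2C2O4, so n(H2C2O4) = 0.0005521 x 5/2 = 0.001380 mol.
[H2C2O4] = 0.001380 / 0.03522 L = 0.0392 M.

0.0392 M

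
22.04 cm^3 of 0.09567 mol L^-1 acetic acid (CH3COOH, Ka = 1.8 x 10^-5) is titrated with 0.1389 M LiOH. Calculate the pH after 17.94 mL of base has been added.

n(acid) = 0.09567 x 0.02204 = 0.002109 mol; n(LiOH) added = 0.1389 x 0.01794 = 0.002492 mol.
Base is in excess by 0.002492 - 0.002109 = 0.0003833 mol in a total volume of 0.03998 L.
[OH^-] = 0.0003833/0.03998 = 0.009587 M, so pOH = 2.02 and pH = 14.00 - 2.02 = 11.98.

11.98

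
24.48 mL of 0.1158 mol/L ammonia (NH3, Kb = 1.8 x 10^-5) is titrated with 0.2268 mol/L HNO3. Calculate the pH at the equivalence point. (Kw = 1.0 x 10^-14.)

n(NH3) = 0.1158 x 0.02448 = 0.002835 mol; V(HNO3) at equivalence = 0.002835/0.2268 = 0.01250 L.
At equivalence the base is fully converted to NH4+; total volume = 0.03698 L, so [NH4+] = 0.002835/0.03698 = 0.07666 M.
Ka(NH4+) = Kw/Kb = 1.0e-14 / 1.8 x 10^-5 = 5.56e-10.
[H^+] = sqrt(Ka x [NH4+]) = sqrt(5.56e-10 x 0.07666) = 6.53e-6 M.
pH = -log(6.53e-6) = 5.19.

5.19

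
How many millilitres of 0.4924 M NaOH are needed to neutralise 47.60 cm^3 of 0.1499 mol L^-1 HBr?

14.5 mL

n(HBr) = 0.1499 mol/L x 0.04760 L = 0.007135 mol.
At equivalence n(NaOH) = n(HBr) = 0.007135 mol.
V(NaOH) = 0.007135 / 0.4924 = 0.01449 L = 14.5 mL.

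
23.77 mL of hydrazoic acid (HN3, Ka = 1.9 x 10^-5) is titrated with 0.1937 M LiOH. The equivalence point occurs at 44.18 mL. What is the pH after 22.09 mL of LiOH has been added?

4.72

22.09 mL is exactly half the equivalence volume (44.18/2), i.e. the half-equivalence point.
There, n(HA) = n(A^-), so pH = pKa = -log(1.9 x 10^-5) = 4.72.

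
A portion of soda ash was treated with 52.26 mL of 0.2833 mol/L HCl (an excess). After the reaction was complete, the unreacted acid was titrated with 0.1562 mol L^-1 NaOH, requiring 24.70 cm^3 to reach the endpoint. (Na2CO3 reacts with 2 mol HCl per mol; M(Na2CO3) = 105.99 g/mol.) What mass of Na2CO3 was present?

Total n(HCl) added = 0.2833 x 0.05226 = 0.01481 mol.
n(NaOH) used = 0.1562 x 0.02470 = 0.003858 mol, which equals the excess n(HCl).
So n(HCl) consumed by the sample = 0.01481 - 0.003858 = 0.01095 mol.
n(Na2CO3) = 0.01095 / 2 = 0.005474 mol.
mass = 0.005474 mol x 105.99 g/mol = 0.580 g.

0.580 g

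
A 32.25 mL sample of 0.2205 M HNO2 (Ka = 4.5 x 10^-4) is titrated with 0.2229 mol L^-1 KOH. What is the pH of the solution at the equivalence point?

8.20

n(HNO2) = 0.2205 x 0.03225 = 0.007111 mol; V(KOH) at equivalence = 0.007111/0.2229 = 0.03190 L.
At equivalence all the acid is converted to NO2-; total volume = 0.03225 + 0.03190 = 0.06415 L, so [NO2-] = 0.007111/0.06415 = 0.1108 M.
Kb = Kw/Ka = 1.0e-14 / 4.5 x 10^-4 = 2.22e-11.
[OH^-] = sqrt(Kb x [NO2-]) = sqrt(2.22e-11 x 0.1108) = 1.57e-6 M.
pOH = 5.80, so pH = 14.00 - 5.80 = 8.20.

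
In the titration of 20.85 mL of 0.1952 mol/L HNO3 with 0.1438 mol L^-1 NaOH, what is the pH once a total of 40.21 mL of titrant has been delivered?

n(acid) = 0.1952 x 0.02085 = 0.004070 mol; n(NaOH) added = 0.1438 x 0.04021 = 0.005782 mol.
Base is in excess by 0.005782 - 0.004070 = 0.001712 mol in a total volume of 0.06106 L.
[OH^-] = 0.001712/0.06106 = 0.02804 M, so pOH = 1.55 and pH = 14.00 - 1.55 = 12.45.

12.45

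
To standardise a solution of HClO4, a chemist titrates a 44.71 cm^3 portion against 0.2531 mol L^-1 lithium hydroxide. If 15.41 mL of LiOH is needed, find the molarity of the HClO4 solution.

0.0872 M

n(LiOH) delivered = 0.2531 x 0.01541 = 0.003900 mol.
For a 1:1 reaction, n(HClO4) = 0.003900 mol.
[HClO4] = 0.003900 mol / 0.04471 L = 0.0872 M.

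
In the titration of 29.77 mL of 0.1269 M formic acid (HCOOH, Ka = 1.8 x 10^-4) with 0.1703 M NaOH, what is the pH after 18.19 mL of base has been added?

Initial n(HCOOH) = 0.1269 x 0.02977 = 0.003778 mol.
n(NaOH) added = 0.1703 x 0.01819 = 0.003098 mol, converting that many moles of HCOOH to HCOO-.
Remaining n(HCOOH) = 0.0006801 mol; n(HCOO-) = 0.003098 mol.
By Henderson-Hasselbalch, pH = pKa + log([A^-]/[HA]) = 3.74 + log(0.003098/0.0006801) = 3.74 + (+0.66) = 4.40.

4.40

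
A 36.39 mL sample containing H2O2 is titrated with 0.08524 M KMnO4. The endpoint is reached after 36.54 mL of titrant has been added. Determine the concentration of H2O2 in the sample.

0.214 M

n(KMnO4) = 0.08524 x 0.03654 = 0.003115 mol.
From the balanced equation, 2 mol KMnO4 reacts with 5 mol H2O2, so n(H2O2) = 0.003115 x 5/2 = 0.007787 mol.
[H2O2] = 0.007787 / 0.03639 L = 0.214 M.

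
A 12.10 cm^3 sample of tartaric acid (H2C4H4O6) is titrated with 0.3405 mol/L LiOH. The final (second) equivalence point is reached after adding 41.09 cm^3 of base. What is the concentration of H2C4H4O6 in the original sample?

0.578 M

n(LiOH) = 0.3405 x 0.04109 = 0.01399 mol.
At the final (second) equivalence point, 2 mol OH^- react per mol H2C4H4O6, so n(H2C4H4O6) = 0.01399 / 2 = 0.006996 mol.
[H2C4H4O6] = 0.006996 / 0.01210 L = 0.578 M.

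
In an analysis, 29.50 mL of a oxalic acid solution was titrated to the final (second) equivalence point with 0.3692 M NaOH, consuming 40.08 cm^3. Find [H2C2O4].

0.251 M

n(NaOH) = 0.3692 x 0.04008 = 0.01480 mol.
At the final (second) equivalence point, 2 mol OH^- react per mol H2C2O4, so n(H2C2O4) = 0.01480 / 2 = 0.007399 mol.
[H2C2O4] = 0.007399 / 0.02950 L = 0.251 M.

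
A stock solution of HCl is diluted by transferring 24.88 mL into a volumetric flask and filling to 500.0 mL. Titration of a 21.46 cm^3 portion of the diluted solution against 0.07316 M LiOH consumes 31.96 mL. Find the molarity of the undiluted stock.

n(LiOH) = 0.07316 x 0.03196 = 0.002338 mol.
n(HCl) in the aliquot = 0.002338 mol.
[diluted HCl] = 0.002338 / 0.02146 = 0.1090 M.
Dilution factor = 500.0/24.88 = 20.10, so [stock] = 0.1090 x 20.10 = 2.19 M.

2.19 M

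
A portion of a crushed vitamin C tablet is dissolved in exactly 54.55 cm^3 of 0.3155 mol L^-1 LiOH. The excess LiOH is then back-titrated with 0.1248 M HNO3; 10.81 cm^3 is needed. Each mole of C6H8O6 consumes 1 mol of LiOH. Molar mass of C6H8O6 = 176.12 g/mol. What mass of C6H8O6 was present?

Total n(LiOH) added = 0.3155 x 0.05455 = 0.01721 mol.
n(HNO3) used = 0.1248 x 0.01081 = 0.001349 mol, which equals the excess n(LiOH).
So n(LiOH) consumed by the sample = 0.01721 - 0.001349 = 0.01586 mol.
n(C6H8O6) = 0.01586 / 1 = 0.01586 mol.
mass = 0.01586 mol x 176.12 g/mol = 2.79 g.

2.79 g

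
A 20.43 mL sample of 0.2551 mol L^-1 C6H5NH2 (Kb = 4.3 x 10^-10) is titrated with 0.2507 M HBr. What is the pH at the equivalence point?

n(C6H5NH2) = 0.2551 x 0.02043 = 0.005212 mol; V(HBr) at equivalence = 0.005212/0.2507 = 0.02079 L.
At equivalence the base is fully converted to C6H5NH3+; total volume = 0.04122 L, so [C6H5NH3+] = 0.005212/0.04122 = 0.1264 M.
Ka(C6H5NH3+) = Kw/Kb = 1.0e-14 / 4.3 x 10^-10 = 2.33e-5.
[H^+] = sqrt(Ka x [C6H5NH3+]) = sqrt(2.33e-5 x 0.1264) = 0.00171 M.
pH = -log(0.00171) = 2.77.

2.77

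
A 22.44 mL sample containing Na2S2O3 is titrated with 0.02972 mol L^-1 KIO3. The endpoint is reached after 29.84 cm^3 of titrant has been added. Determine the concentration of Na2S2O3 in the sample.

n(KIO3) = 0.02972 x 0.02984 = 0.0008868 mol.
From the balanced equation, 1 mol KIO3 reacts with 6 mol Na2S2O3, so n(Na2S2O3) = 0.0008868 x 6/1 = 0.005321 mol.
[Na2S2O3] = 0.005321 / 0.02244 L = 0.237 M.

0.237 M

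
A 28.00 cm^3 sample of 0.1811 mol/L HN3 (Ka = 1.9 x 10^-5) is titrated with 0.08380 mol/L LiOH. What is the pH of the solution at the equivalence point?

8.74

n(HN3) = 0.1811 x 0.02800 = 0.005071 mol; V(LiOH) at equivalence = 0.005071/0.08380 = 0.06051 L.
At equivalence all the acid is converted to N3-; total volume = 0.02800 + 0.06051 = 0.08851 L, so [N3-] = 0.005071/0.08851 = 0.05729 M.
Kb = Kw/Ka = 1.0e-14 / 1.9 x 10^-5 = 5.26e-10.
[OH^-] = sqrt(Kb x [N3-]) = sqrt(5.26e-10 x 0.05729) = 5.49e-6 M.
pOH = 5.26, so pH = 14.00 - 5.26 = 8.74.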